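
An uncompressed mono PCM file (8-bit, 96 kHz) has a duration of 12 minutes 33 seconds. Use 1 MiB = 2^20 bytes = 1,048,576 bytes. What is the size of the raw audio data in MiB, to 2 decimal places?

Duration = 12 minutes 33 seconds = 753 s.
Bytes = 96,000 samples/s × 753 s × 1 bytes/sample × 1 ch = 72,288,000 bytes.
72,288,000 / 1,048,576 = 68.94 MiB.

68.94 MiB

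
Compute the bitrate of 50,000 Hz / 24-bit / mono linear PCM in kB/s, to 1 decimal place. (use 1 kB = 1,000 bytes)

Bit rate = 50,000 × 24 × 1 = 1,200,000 bits/s.
1,200,000 / 8 = 150,000 B/s = 150.0 kB/s.

150.0 kB/s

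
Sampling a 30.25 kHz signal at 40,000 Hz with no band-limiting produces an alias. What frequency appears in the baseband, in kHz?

9.75 kHz

Nyquist = 40,000/2 = 20,000 Hz; 30,250 Hz exceeds it.
Alias = |30,250 − 1×40,000| = |30,250 − 40,000| = 9,750 Hz = 9.75 kHz.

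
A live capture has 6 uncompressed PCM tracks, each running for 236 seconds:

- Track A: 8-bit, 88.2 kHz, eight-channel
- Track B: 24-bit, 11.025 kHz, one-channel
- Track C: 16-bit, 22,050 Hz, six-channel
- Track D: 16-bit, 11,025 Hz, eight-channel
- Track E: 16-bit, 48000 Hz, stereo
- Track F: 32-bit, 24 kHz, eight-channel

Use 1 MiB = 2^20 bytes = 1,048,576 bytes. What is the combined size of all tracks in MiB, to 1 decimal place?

Track A: 88,200 × 236 × 1 × 8 = 166,521,600 bytes.
Track B: 11,025 × 236 × 3 × 1 = 7,805,700 bytes.
Track C: 22,050 × 236 × 2 × 6 = 62,445,600 bytes.
Track D: 11,025 × 236 × 2 × 8 = 41,630,400 bytes.
Track E: 48,000 × 236 × 2 × 2 = 45,312,000 bytes.
Track F: 24,000 × 236 × 4 × 8 = 181,248,000 bytes.
Total = 504,963,300 bytes = 481.6 MiB.

481.6 MiB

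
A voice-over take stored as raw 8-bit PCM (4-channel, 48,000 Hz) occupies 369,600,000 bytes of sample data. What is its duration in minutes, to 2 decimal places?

Byte rate = 48,000 × 1 × 4 = 192,000 bytes/s.
Duration = 369,600,000 / 192,000 = 1,925 s.
1,925 s / 60 = 32.08 minutes.

32.08 minutes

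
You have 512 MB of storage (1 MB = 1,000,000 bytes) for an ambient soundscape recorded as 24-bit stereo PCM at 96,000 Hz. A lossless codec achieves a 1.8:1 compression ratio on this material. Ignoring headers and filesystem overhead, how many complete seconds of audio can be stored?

1,600 seconds

Uncompressed byte rate = 96,000 × 3 × 2 = 576,000 bytes/s.
After 1.8:1 compression, effective rate ≈ 320000 bytes/s.
Capacity = 512 × 1,000,000 = 512,000,000 bytes.
512,000,000 / effective rate ≈ 1600 s → 1,600 seconds.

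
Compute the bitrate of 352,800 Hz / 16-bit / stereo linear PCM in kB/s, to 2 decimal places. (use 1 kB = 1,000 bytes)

Bit rate = 352,800 × 16 × 2 = 11,289,600 bits/s.
11,289,600 / 8 = 1,411,200 B/s = 1411.20 kB/s.

1411.20 kB/s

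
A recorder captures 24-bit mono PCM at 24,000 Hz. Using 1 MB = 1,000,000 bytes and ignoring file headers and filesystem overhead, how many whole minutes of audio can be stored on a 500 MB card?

Uncompressed byte rate = 24,000 × 3 × 1 = 72,000 bytes/s.
Capacity = 500 × 1,000,000 = 500,000,000 bytes.
500,000,000 / 72,000 ≈ 6944.44 s → 115 minutes.

115 minutes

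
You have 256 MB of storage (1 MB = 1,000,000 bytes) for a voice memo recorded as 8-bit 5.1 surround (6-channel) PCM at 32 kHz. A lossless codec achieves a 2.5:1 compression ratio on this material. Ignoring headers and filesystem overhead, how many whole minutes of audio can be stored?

55 minutes

Uncompressed byte rate = 32,000 × 1 × 6 = 192,000 bytes/s.
After 2.5:1 compression, effective rate ≈ 76800 bytes/s.
Capacity = 256 × 1,000,000 = 256,000,000 bytes.
256,000,000 / effective rate ≈ 3333.33 s → 55 minutes.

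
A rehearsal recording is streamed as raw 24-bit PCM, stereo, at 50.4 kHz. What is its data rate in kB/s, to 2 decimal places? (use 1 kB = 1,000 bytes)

Bit rate = 50,400 × 24 × 2 = 2,419,200 bits/s.
2,419,200 / 8 = 302,400 B/s = 302.40 kB/s.

302.40 kB/s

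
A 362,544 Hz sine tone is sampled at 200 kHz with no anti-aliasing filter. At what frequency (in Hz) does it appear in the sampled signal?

Nyquist = 200,000/2 = 100,000 Hz; 362,544 Hz exceeds it.
Alias = |362,544 − 2×200,000| = |362,544 − 400,000| = 37,456 Hz.

37,456 Hz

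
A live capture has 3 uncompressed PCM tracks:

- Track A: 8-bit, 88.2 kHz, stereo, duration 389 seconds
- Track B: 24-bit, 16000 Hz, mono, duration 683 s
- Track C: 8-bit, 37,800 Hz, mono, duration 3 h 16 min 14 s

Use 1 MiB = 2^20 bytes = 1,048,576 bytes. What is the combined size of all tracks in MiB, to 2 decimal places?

Track A: 88,200 × 389 × 1 × 2 = 68,619,600 bytes.
Track B: 16,000 × 683 × 3 × 1 = 32,784,000 bytes.
Track C: 3 h 16 min 14 s = 11,774 s; 37,800 × 11,774 × 1 × 1 = 445,057,200 bytes.
Total = 546,460,800 bytes = 521.15 MiB.

521.15 MiB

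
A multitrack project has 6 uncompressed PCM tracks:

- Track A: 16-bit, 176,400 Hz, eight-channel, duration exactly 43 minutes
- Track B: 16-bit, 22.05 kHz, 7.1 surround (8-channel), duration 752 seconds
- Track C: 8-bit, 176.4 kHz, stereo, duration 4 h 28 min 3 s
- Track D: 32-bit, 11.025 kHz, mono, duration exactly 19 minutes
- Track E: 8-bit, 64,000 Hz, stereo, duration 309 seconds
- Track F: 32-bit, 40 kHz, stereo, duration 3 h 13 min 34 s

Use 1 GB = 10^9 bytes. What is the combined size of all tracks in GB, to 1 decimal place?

Track A: exactly 43 minutes = 2,580 s; 176,400 × 2,580 × 2 × 8 = 7,281,792,000 bytes.
Track B: 22,050 × 752 × 2 × 8 = 265,305,600 bytes.
Track C: 4 h 28 min 3 s = 16,083 s; 176,400 × 16,083 × 1 × 2 = 5,674,082,400 bytes.
Track D: exactly 19 minutes = 1,140 s; 11,025 × 1,140 × 4 × 1 = 50,274,000 bytes.
Track E: 64,000 × 309 × 1 × 2 = 39,552,000 bytes.
Track F: 3 h 13 min 34 s = 11,614 s; 40,000 × 11,614 × 4 × 2 = 3,716,480,000 bytes.
Total = 17,027,486,000 bytes = 17.0 GB.

17.0 GB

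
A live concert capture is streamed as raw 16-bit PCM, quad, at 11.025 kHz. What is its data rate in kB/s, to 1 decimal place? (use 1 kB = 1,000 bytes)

Bit rate = 11,025 × 16 × 4 = 705,600 bits/s.
705,600 / 8 = 88,200 B/s = 88.2 kB/s.

88.2 kB/s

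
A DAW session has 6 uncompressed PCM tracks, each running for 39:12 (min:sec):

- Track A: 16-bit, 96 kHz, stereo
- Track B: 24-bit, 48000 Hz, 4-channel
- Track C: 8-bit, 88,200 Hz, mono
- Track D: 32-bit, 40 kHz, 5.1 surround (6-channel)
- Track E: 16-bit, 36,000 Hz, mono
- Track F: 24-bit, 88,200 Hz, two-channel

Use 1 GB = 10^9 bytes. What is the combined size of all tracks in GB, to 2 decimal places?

39:12 (min:sec) = 2,352 s.
Track A: 96,000 × 2,352 × 2 × 2 = 903,168,000 bytes.
Track B: 48,000 × 2,352 × 3 × 4 = 1,354,752,000 bytes.
Track C: 88,200 × 2,352 × 1 × 1 = 207,446,400 bytes.
Track D: 40,000 × 2,352 × 4 × 6 = 2,257,920,000 bytes.
Track E: 36,000 × 2,352 × 2 × 1 = 169,344,000 bytes.
Track F: 88,200 × 2,352 × 3 × 2 = 1,244,678,400 bytes.
Total = 6,137,308,800 bytes = 6.14 GB.

6.14 GB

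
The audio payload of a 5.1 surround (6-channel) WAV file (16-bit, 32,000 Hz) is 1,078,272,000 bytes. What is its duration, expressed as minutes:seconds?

Byte rate = 32,000 × 2 × 6 = 384,000 bytes/s.
Duration = 1,078,272,000 / 384,000 = 2,808 s.
2,808 s = 46:48.

46:48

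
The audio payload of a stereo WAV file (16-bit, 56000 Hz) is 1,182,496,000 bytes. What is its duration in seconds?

Byte rate = 56,000 × 2 × 2 = 224,000 bytes/s.
Duration = 1,182,496,000 / 224,000 = 5,279 s.

5,279 seconds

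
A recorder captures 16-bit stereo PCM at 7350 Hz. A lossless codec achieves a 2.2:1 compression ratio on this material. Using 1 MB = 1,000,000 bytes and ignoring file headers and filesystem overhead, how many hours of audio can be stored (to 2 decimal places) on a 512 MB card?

10.64 hours

Uncompressed byte rate = 7,350 × 2 × 2 = 29,400 bytes/s.
After 2.2:1 compression, effective rate ≈ 13363.64 bytes/s.
Capacity = 512 × 1,000,000 = 512,000,000 bytes.
512,000,000 / effective rate ≈ 38312.93 s → 10.64 hours.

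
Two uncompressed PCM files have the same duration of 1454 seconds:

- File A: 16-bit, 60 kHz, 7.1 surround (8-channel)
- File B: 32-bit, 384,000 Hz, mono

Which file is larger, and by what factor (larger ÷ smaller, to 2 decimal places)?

File A: 60,000 × 2 × 8 = 960,000 bytes/s.
File B: 384,000 × 4 × 1 = 1,536,000 bytes/s.
File B is larger; ratio = 2,233,344,000 / 1,395,840,000 = 1.60.

File B, by a factor of 1.60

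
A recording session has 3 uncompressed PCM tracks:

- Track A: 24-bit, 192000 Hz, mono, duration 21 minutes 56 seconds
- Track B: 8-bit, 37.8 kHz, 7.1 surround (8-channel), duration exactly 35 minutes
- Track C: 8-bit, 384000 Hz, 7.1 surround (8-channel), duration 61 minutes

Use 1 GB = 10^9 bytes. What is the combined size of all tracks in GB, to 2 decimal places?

12.64 GB

Track A: 21 minutes 56 seconds = 1,316 s; 192,000 × 1,316 × 3 × 1 = 758,016,000 bytes.
Track B: exactly 35 minutes = 2,100 s; 37,800 × 2,100 × 1 × 8 = 635,040,000 bytes.
Track C: 61 minutes = 3,660 s; 384,000 × 3,660 × 1 × 8 = 11,243,520,000 bytes.
Total = 12,636,576,000 bytes = 12.64 GB.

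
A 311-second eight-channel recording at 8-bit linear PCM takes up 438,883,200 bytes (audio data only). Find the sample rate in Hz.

176,400 Hz

Bytes = sample_rate × seconds × bytes_per_sample × channels.
sample_rate = 438,883,200 / (311 × 1 × 8) = 438,883,200 / 2,488 = 176,400 Hz.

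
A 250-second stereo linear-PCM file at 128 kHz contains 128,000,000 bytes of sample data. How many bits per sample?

Bytes per sample = 128,000,000 / (128,000 × 250 × 2) = 128,000,000 / 64,000,000 = 2.
Bit depth = 2 × 8 = 16 bits.

16 bits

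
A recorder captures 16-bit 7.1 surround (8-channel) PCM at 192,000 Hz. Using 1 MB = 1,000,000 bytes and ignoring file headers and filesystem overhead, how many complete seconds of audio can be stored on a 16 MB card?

5 seconds

Uncompressed byte rate = 192,000 × 2 × 8 = 3,072,000 bytes/s.
Capacity = 16 × 1,000,000 = 16,000,000 bytes.
16,000,000 / 3,072,000 ≈ 5.21 s → 5 seconds.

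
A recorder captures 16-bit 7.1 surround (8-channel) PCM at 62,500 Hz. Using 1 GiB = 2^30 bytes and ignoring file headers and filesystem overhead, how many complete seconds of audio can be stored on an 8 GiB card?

8,589 seconds

Uncompressed byte rate = 62,500 × 2 × 8 = 1,000,000 bytes/s.
Capacity = 8 × 1,073,741,824 = 8,589,934,592 bytes.
8,589,934,592 / 1,000,000 ≈ 8589.93 s → 8,589 seconds.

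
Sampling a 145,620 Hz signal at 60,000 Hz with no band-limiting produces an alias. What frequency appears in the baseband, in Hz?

Nyquist = 60,000/2 = 30,000 Hz; 145,620 Hz exceeds it.
Alias = |145,620 − 2×60,000| = |145,620 − 120,000| = 25,620 Hz.

25,620 Hz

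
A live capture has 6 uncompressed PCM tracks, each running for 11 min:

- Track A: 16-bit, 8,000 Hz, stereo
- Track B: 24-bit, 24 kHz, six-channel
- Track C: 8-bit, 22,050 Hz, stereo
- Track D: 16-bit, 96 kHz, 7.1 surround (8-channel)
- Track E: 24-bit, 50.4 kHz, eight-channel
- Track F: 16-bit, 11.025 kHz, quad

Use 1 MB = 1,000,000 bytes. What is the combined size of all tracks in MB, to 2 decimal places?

2205.65 MB

11 min = 660 s.
Track A: 8,000 × 660 × 2 × 2 = 21,120,000 bytes.
Track B: 24,000 × 660 × 3 × 6 = 285,120,000 bytes.
Track C: 22,050 × 660 × 1 × 2 = 29,106,000 bytes.
Track D: 96,000 × 660 × 2 × 8 = 1,013,760,000 bytes.
Track E: 50,400 × 660 × 3 × 8 = 798,336,000 bytes.
Track F: 11,025 × 660 × 2 × 4 = 58,212,000 bytes.
Total = 2,205,654,000 bytes = 2205.65 MB.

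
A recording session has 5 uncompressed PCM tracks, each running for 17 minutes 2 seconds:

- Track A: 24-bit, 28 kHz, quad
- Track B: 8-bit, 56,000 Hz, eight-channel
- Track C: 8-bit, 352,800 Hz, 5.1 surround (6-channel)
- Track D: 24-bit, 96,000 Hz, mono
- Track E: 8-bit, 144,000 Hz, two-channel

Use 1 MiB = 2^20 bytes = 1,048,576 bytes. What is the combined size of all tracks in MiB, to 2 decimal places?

3388.68 MiB

17 minutes 2 seconds = 1,022 s.
Track A: 28,000 × 1,022 × 3 × 4 = 343,392,000 bytes.
Track B: 56,000 × 1,022 × 1 × 8 = 457,856,000 bytes.
Track C: 352,800 × 1,022 × 1 × 6 = 2,163,369,600 bytes.
Track D: 96,000 × 1,022 × 3 × 1 = 294,336,000 bytes.
Track E: 144,000 × 1,022 × 1 × 2 = 294,336,000 bytes.
Total = 3,553,289,600 bytes = 3388.68 MiB.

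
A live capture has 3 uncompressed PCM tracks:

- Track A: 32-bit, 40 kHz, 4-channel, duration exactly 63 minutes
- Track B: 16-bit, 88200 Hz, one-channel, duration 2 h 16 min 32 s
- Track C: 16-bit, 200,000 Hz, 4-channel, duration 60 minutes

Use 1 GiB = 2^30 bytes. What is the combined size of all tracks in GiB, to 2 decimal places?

8.96 GiB

Track A: exactly 63 minutes = 3,780 s; 40,000 × 3,780 × 4 × 4 = 2,419,200,000 bytes.
Track B: 2 h 16 min 32 s = 8,192 s; 88,200 × 8,192 × 2 × 1 = 1,445,068,800 bytes.
Track C: 60 minutes = 3,600 s; 200,000 × 3,600 × 2 × 4 = 5,760,000,000 bytes.
Total = 9,624,268,800 bytes = 8.96 GiB.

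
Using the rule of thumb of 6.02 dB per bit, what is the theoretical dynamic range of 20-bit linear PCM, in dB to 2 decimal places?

20 × 6.02 = 120.40 dB.

120.40 dB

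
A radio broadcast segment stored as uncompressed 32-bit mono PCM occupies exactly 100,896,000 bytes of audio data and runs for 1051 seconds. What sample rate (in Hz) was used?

24,000 Hz

Bytes = sample_rate × seconds × bytes_per_sample × channels.
sample_rate = 100,896,000 / (1,051 × 4 × 1) = 100,896,000 / 4,204 = 24,000 Hz.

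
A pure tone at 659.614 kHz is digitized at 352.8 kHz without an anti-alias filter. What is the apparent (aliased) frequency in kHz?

Nyquist = 352,800/2 = 176,400 Hz; 659,614 Hz exceeds it.
Alias = |659,614 − 2×352,800| = |659,614 − 705,600| = 45,986 Hz = 45.986 kHz.

45.986 kHz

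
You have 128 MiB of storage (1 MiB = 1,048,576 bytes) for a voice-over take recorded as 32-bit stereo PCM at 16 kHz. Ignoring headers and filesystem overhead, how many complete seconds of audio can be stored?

1,048 seconds

Uncompressed byte rate = 16,000 × 4 × 2 = 128,000 bytes/s.
Capacity = 128 × 1,048,576 = 134,217,728 bytes.
134,217,728 / 128,000 ≈ 1048.58 s → 1,048 seconds.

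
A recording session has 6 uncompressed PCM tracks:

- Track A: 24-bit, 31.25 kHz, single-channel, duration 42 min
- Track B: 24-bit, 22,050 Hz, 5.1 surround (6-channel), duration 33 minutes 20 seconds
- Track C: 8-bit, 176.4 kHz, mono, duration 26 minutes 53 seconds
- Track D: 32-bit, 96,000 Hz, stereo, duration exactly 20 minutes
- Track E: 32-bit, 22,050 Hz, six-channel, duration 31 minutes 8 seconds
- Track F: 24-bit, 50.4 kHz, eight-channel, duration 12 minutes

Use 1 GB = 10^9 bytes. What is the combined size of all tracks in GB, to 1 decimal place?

Track A: 42 min = 2,520 s; 31,250 × 2,520 × 3 × 1 = 236,250,000 bytes.
Track B: 33 minutes 20 seconds = 2,000 s; 22,050 × 2,000 × 3 × 6 = 793,800,000 bytes.
Track C: 26 minutes 53 seconds = 1,613 s; 176,400 × 1,613 × 1 × 1 = 284,533,200 bytes.
Track D: exactly 20 minutes = 1,200 s; 96,000 × 1,200 × 4 × 2 = 921,600,000 bytes.
Track E: 31 minutes 8 seconds = 1,868 s; 22,050 × 1,868 × 4 × 6 = 988,545,600 bytes.
Track F: 12 minutes = 720 s; 50,400 × 720 × 3 × 8 = 870,912,000 bytes.
Total = 4,095,640,800 bytes = 4.1 GB.

4.1 GB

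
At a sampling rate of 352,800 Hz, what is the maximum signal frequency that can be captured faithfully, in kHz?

176.4 kHz

Nyquist frequency = sample rate / 2 = 352,800 / 2 = 176.4 kHz.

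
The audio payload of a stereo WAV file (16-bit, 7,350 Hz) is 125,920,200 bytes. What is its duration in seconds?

4,283 seconds

Byte rate = 7,350 × 2 × 2 = 29,400 bytes/s.
Duration = 125,920,200 / 29,400 = 4,283 s.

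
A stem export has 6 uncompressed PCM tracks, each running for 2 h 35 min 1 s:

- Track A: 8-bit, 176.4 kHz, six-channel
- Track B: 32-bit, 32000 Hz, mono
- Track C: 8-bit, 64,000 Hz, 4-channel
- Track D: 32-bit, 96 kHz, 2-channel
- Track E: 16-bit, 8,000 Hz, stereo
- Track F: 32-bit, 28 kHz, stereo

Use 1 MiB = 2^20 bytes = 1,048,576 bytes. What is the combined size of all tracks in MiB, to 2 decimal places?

21877.28 MiB

2 h 35 min 1 s = 9,301 s.
Track A: 176,400 × 9,301 × 1 × 6 = 9,844,178,400 bytes.
Track B: 32,000 × 9,301 × 4 × 1 = 1,190,528,000 bytes.
Track C: 64,000 × 9,301 × 1 × 4 = 2,381,056,000 bytes.
Track D: 96,000 × 9,301 × 4 × 2 = 7,143,168,000 bytes.
Track E: 8,000 × 9,301 × 2 × 2 = 297,632,000 bytes.
Track F: 28,000 × 9,301 × 4 × 2 = 2,083,424,000 bytes.
Total = 22,939,986,400 bytes = 21877.28 MiB.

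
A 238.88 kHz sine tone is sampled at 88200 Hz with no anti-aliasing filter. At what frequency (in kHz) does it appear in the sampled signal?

Nyquist = 88,200/2 = 44,100 Hz; 238,880 Hz exceeds it.
Alias = |238,880 − 3×88,200| = |238,880 − 264,600| = 25,720 Hz = 25.72 kHz.

25.72 kHz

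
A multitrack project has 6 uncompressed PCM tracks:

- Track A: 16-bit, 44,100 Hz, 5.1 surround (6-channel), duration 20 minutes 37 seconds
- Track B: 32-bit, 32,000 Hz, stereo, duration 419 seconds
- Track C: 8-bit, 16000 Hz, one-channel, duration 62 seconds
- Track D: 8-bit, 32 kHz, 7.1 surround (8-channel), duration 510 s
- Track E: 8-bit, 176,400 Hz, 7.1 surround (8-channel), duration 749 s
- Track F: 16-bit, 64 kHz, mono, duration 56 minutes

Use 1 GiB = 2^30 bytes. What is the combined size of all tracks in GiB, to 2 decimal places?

2.22 GiB

Track A: 20 minutes 37 seconds = 1,237 s; 44,100 × 1,237 × 2 × 6 = 654,620,400 bytes.
Track B: 32,000 × 419 × 4 × 2 = 107,264,000 bytes.
Track C: 16,000 × 62 × 1 × 1 = 992,000 bytes.
Track D: 32,000 × 510 × 1 × 8 = 130,560,000 bytes.
Track E: 176,400 × 749 × 1 × 8 = 1,056,988,800 bytes.
Track F: 56 minutes = 3,360 s; 64,000 × 3,360 × 2 × 1 = 430,080,000 bytes.
Total = 2,380,505,200 bytes = 2.22 GiB.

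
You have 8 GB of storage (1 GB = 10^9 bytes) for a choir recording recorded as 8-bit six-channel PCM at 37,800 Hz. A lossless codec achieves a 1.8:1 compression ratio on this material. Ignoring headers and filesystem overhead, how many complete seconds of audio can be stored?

63,492 seconds

Uncompressed byte rate = 37,800 × 1 × 6 = 226,800 bytes/s.
After 1.8:1 compression, effective rate ≈ 126000 bytes/s.
Capacity = 8 × 1,000,000,000 = 8,000,000,000 bytes.
8,000,000,000 / effective rate ≈ 63492.06 s → 63,492 seconds.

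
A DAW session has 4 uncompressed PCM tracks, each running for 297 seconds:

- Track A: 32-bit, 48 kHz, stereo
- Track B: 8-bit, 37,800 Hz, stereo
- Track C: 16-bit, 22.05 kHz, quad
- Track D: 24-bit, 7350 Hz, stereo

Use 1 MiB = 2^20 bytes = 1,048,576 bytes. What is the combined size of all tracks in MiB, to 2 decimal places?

192.63 MiB

Track A: 48,000 × 297 × 4 × 2 = 114,048,000 bytes.
Track B: 37,800 × 297 × 1 × 2 = 22,453,200 bytes.
Track C: 22,050 × 297 × 2 × 4 = 52,390,800 bytes.
Track D: 7,350 × 297 × 3 × 2 = 13,097,700 bytes.
Total = 201,989,700 bytes = 192.63 MiB.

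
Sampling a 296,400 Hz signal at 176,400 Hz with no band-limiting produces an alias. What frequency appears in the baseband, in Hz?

Nyquist = 176,400/2 = 88,200 Hz; 296,400 Hz exceeds it.
Alias = |296,400 − 2×176,400| = |296,400 − 352,800| = 56,400 Hz.

56,400 Hz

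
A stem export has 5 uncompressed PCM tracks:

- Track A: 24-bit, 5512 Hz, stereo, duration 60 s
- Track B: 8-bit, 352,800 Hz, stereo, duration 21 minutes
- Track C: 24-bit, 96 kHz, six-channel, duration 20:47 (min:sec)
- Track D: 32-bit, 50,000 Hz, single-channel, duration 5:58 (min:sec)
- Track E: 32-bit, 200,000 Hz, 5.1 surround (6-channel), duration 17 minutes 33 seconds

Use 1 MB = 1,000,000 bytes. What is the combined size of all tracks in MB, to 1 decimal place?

Track A: 5,512 × 60 × 3 × 2 = 1,984,320 bytes.
Track B: 21 minutes = 1,260 s; 352,800 × 1,260 × 1 × 2 = 889,056,000 bytes.
Track C: 20:47 (min:sec) = 1,247 s; 96,000 × 1,247 × 3 × 6 = 2,154,816,000 bytes.
Track D: 5:58 (min:sec) = 358 s; 50,000 × 358 × 4 × 1 = 71,600,000 bytes.
Track E: 17 minutes 33 seconds = 1,053 s; 200,000 × 1,053 × 4 × 6 = 5,054,400,000 bytes.
Total = 8,171,856,320 bytes = 8171.9 MB.

8171.9 MB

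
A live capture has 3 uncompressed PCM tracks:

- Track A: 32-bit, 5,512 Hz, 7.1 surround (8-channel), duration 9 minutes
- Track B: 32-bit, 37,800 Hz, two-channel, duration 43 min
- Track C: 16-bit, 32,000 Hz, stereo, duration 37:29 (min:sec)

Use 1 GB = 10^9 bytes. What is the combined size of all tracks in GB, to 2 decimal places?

Track A: 9 minutes = 540 s; 5,512 × 540 × 4 × 8 = 95,247,360 bytes.
Track B: 43 min = 2,580 s; 37,800 × 2,580 × 4 × 2 = 780,192,000 bytes.
Track C: 37:29 (min:sec) = 2,249 s; 32,000 × 2,249 × 2 × 2 = 287,872,000 bytes.
Total = 1,163,311,360 bytes = 1.16 GB.

1.16 GB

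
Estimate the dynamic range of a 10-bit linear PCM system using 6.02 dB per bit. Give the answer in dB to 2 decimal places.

60.20 dB

10 × 6.02 = 60.20 dB.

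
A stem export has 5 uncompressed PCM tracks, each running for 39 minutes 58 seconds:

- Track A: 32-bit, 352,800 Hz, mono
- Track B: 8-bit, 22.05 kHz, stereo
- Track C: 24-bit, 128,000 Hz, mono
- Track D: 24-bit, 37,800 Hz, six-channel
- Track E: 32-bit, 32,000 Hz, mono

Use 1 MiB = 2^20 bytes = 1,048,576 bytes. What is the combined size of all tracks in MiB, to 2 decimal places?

6055.05 MiB

39 minutes 58 seconds = 2,398 s.
Track A: 352,800 × 2,398 × 4 × 1 = 3,384,057,600 bytes.
Track B: 22,050 × 2,398 × 1 × 2 = 105,751,800 bytes.
Track C: 128,000 × 2,398 × 3 × 1 = 920,832,000 bytes.
Track D: 37,800 × 2,398 × 3 × 6 = 1,631,599,200 bytes.
Track E: 32,000 × 2,398 × 4 × 1 = 306,944,000 bytes.
Total = 6,349,184,600 bytes = 6055.05 MiB.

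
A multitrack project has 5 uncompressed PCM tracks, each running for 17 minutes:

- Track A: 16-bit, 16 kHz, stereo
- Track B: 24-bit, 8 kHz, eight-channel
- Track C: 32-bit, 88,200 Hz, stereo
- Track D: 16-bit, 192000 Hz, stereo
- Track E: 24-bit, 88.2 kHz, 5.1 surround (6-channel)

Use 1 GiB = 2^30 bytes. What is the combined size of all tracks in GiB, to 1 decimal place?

3.2 GiB

17 minutes = 1,020 s.
Track A: 16,000 × 1,020 × 2 × 2 = 65,280,000 bytes.
Track B: 8,000 × 1,020 × 3 × 8 = 195,840,000 bytes.
Track C: 88,200 × 1,020 × 4 × 2 = 719,712,000 bytes.
Track D: 192,000 × 1,020 × 2 × 2 = 783,360,000 bytes.
Track E: 88,200 × 1,020 × 3 × 6 = 1,619,352,000 bytes.
Total = 3,383,544,000 bytes = 3.2 GiB.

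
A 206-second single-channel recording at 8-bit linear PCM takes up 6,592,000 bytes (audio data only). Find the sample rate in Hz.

32,000 Hz

Bytes = sample_rate × seconds × bytes_per_sample × channels.
sample_rate = 6,592,000 / (206 × 1 × 1) = 6,592,000 / 206 = 32,000 Hz.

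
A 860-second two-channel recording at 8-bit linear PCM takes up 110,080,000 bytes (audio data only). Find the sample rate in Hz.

Bytes = sample_rate × seconds × bytes_per_sample × channels.
sample_rate = 110,080,000 / (860 × 1 × 2) = 110,080,000 / 1,720 = 64,000 Hz.

64,000 Hz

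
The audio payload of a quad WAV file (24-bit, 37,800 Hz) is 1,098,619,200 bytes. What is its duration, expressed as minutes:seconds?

40:22

Byte rate = 37,800 × 3 × 4 = 453,600 bytes/s.
Duration = 1,098,619,200 / 453,600 = 2,422 s.
2,422 s = 40:22.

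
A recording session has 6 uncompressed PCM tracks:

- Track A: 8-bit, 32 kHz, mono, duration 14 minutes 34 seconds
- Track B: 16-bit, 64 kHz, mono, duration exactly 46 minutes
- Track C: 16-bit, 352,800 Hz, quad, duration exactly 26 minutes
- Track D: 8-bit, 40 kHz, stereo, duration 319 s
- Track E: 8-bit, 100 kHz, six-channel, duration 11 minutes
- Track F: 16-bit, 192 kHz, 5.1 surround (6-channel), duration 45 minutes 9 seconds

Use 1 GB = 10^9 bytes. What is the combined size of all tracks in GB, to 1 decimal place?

11.4 GB

Track A: 14 minutes 34 seconds = 874 s; 32,000 × 874 × 1 × 1 = 27,968,000 bytes.
Track B: exactly 46 minutes = 2,760 s; 64,000 × 2,760 × 2 × 1 = 353,280,000 bytes.
Track C: exactly 26 minutes = 1,560 s; 352,800 × 1,560 × 2 × 4 = 4,402,944,000 bytes.
Track D: 40,000 × 319 × 1 × 2 = 25,520,000 bytes.
Track E: 11 minutes = 660 s; 100,000 × 660 × 1 × 6 = 396,000,000 bytes.
Track F: 45 minutes 9 seconds = 2,709 s; 192,000 × 2,709 × 2 × 6 = 6,241,536,000 bytes.
Total = 11,447,248,000 bytes = 11.4 GB.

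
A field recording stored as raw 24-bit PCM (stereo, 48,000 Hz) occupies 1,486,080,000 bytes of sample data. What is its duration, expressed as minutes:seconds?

Byte rate = 48,000 × 3 × 2 = 288,000 bytes/s.
Duration = 1,486,080,000 / 288,000 = 5,160 s.
5,160 s = 86:00.

86:00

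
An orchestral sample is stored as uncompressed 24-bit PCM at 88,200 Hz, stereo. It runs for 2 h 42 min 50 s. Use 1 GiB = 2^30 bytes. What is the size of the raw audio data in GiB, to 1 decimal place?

4.8 GiB

Duration = 2 h 42 min 50 s = 9,770 s.
Bytes = 88,200 samples/s × 9,770 s × 3 bytes/sample × 2 ch = 5,170,284,000 bytes.
5,170,284,000 / 1,073,741,824 = 4.8 GiB.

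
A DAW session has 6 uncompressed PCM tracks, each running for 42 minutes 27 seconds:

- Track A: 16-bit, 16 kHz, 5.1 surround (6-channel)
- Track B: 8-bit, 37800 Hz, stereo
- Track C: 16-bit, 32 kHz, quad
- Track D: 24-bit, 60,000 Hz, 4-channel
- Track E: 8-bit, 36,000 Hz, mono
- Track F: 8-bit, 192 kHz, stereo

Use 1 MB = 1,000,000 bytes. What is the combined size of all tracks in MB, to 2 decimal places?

42 minutes 27 seconds = 2,547 s.
Track A: 16,000 × 2,547 × 2 × 6 = 489,024,000 bytes.
Track B: 37,800 × 2,547 × 1 × 2 = 192,553,200 bytes.
Track C: 32,000 × 2,547 × 2 × 4 = 652,032,000 bytes.
Track D: 60,000 × 2,547 × 3 × 4 = 1,833,840,000 bytes.
Track E: 36,000 × 2,547 × 1 × 1 = 91,692,000 bytes.
Track F: 192,000 × 2,547 × 1 × 2 = 978,048,000 bytes.
Total = 4,237,189,200 bytes = 4237.19 MB.

4237.19 MB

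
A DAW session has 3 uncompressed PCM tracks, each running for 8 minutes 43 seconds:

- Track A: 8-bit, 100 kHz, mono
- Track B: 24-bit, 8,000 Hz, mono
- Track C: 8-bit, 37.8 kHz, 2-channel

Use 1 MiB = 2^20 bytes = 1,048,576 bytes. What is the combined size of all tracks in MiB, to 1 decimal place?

99.6 MiB

8 minutes 43 seconds = 523 s.
Track A: 100,000 × 523 × 1 × 1 = 52,300,000 bytes.
Track B: 8,000 × 523 × 3 × 1 = 12,552,000 bytes.
Track C: 37,800 × 523 × 1 × 2 = 39,538,800 bytes.
Total = 104,390,800 bytes = 99.6 MiB.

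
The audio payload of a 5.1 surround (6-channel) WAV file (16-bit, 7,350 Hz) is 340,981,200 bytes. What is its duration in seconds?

Byte rate = 7,350 × 2 × 6 = 88,200 bytes/s.
Duration = 340,981,200 / 88,200 = 3,866 s.

3,866 seconds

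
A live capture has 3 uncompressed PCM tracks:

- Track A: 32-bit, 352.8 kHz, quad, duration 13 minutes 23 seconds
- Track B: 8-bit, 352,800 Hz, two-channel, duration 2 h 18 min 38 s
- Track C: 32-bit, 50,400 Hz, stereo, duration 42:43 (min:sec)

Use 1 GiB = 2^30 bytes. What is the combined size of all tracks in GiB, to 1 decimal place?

10.7 GiB

Track A: 13 minutes 23 seconds = 803 s; 352,800 × 803 × 4 × 4 = 4,532,774,400 bytes.
Track B: 2 h 18 min 38 s = 8,318 s; 352,800 × 8,318 × 1 × 2 = 5,869,180,800 bytes.
Track C: 42:43 (min:sec) = 2,563 s; 50,400 × 2,563 × 4 × 2 = 1,033,401,600 bytes.
Total = 11,435,356,800 bytes = 10.7 GiB.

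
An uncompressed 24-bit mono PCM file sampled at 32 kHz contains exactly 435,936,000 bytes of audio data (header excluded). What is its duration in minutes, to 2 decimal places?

75.68 minutes

Byte rate = 32,000 × 3 × 1 = 96,000 bytes/s.
Duration = 435,936,000 / 96,000 = 4,541 s.
4,541 s / 60 = 75.68 minutes.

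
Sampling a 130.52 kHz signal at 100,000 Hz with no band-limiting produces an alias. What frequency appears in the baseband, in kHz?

Nyquist = 100,000/2 = 50,000 Hz; 130,520 Hz exceeds it.
Alias = |130,520 − 1×100,000| = |130,520 − 100,000| = 30,520 Hz = 30.52 kHz.

30.52 kHz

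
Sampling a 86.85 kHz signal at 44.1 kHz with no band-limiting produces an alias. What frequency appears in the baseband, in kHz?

1.35 kHz

Nyquist = 44,100/2 = 22,050 Hz; 86,850 Hz exceeds it.
Alias = |86,850 − 2×44,100| = |86,850 − 88,200| = 1,350 Hz = 1.35 kHz.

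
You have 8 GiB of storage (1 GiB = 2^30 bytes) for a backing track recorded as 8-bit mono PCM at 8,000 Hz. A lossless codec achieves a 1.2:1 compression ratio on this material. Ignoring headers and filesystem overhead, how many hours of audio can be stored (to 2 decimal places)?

357.91 hours

Uncompressed byte rate = 8,000 × 1 × 1 = 8,000 bytes/s.
After 1.2:1 compression, effective rate ≈ 6666.67 bytes/s.
Capacity = 8 × 1,073,741,824 = 8,589,934,592 bytes.
8,589,934,592 / effective rate ≈ 1288490.19 s → 357.91 hours.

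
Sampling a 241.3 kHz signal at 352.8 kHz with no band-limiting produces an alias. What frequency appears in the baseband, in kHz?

111.5 kHz

Nyquist = 352,800/2 = 176,400 Hz; 241,300 Hz exceeds it.
Alias = |241,300 − 1×352,800| = |241,300 − 352,800| = 111,500 Hz = 111.5 kHz.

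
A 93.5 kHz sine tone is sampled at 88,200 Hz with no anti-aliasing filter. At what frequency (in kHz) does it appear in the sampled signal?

5.3 kHz

Nyquist = 88,200/2 = 44,100 Hz; 93,500 Hz exceeds it.
Alias = |93,500 − 1×88,200| = |93,500 − 88,200| = 5,300 Hz = 5.3 kHz.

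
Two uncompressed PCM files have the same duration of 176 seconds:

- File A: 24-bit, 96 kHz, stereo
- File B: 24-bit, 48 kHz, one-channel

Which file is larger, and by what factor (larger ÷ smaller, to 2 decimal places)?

File A: 96,000 × 3 × 2 = 576,000 bytes/s.
File B: 48,000 × 3 × 1 = 144,000 bytes/s.
File A is larger; ratio = 101,376,000 / 25,344,000 = 4.00.

File A, by a factor of 4.00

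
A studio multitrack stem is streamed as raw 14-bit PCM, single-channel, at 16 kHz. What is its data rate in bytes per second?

28,000 bytes/s

Bit rate = 16,000 × 14 × 1 = 224,000 bits/s.
224,000 / 8 = 28,000 bytes/s.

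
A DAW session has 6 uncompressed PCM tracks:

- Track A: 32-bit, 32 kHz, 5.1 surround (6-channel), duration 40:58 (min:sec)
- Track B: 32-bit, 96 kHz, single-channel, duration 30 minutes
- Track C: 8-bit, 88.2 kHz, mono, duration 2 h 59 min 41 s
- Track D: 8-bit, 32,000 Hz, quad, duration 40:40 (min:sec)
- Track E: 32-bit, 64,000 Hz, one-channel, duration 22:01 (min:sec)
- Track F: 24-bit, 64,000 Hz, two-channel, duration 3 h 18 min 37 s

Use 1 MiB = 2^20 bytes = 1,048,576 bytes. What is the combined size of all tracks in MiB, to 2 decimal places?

8350.80 MiB

Track A: 40:58 (min:sec) = 2,458 s; 32,000 × 2,458 × 4 × 6 = 1,887,744,000 bytes.
Track B: 30 minutes = 1,800 s; 96,000 × 1,800 × 4 × 1 = 691,200,000 bytes.
Track C: 2 h 59 min 41 s = 10,781 s; 88,200 × 10,781 × 1 × 1 = 950,884,200 bytes.
Track D: 40:40 (min:sec) = 2,440 s; 32,000 × 2,440 × 1 × 4 = 312,320,000 bytes.
Track E: 22:01 (min:sec) = 1,321 s; 64,000 × 1,321 × 4 × 1 = 338,176,000 bytes.
Track F: 3 h 18 min 37 s = 11,917 s; 64,000 × 11,917 × 3 × 2 = 4,576,128,000 bytes.
Total = 8,756,452,200 bytes = 8350.80 MiB.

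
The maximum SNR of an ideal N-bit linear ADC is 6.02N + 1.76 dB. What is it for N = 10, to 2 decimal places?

6.02 × 10 + 1.76 = 61.96 dB.

61.96 dB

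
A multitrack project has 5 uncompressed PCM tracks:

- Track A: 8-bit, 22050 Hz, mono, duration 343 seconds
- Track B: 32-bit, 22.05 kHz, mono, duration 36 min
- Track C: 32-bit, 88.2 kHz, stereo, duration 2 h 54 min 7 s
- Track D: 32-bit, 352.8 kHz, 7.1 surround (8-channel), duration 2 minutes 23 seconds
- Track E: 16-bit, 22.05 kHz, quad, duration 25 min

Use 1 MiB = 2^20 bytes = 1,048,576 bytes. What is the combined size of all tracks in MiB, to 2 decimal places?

Track A: 22,050 × 343 × 1 × 1 = 7,563,150 bytes.
Track B: 36 min = 2,160 s; 22,050 × 2,160 × 4 × 1 = 190,512,000 bytes.
Track C: 2 h 54 min 7 s = 10,447 s; 88,200 × 10,447 × 4 × 2 = 7,371,403,200 bytes.
Track D: 2 minutes 23 seconds = 143 s; 352,800 × 143 × 4 × 8 = 1,614,412,800 bytes.
Track E: 25 min = 1,500 s; 22,050 × 1,500 × 2 × 4 = 264,600,000 bytes.
Total = 9,448,491,150 bytes = 9010.78 MiB.

9010.78 MiB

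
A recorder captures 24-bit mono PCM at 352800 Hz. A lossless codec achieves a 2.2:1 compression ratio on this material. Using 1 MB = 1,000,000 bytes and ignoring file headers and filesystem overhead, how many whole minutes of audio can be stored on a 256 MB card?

Uncompressed byte rate = 352,800 × 3 × 1 = 1,058,400 bytes/s.
After 2.2:1 compression, effective rate ≈ 481090.91 bytes/s.
Capacity = 256 × 1,000,000 = 256,000,000 bytes.
256,000,000 / effective rate ≈ 532.12 s → 8 minutes.

8 minutes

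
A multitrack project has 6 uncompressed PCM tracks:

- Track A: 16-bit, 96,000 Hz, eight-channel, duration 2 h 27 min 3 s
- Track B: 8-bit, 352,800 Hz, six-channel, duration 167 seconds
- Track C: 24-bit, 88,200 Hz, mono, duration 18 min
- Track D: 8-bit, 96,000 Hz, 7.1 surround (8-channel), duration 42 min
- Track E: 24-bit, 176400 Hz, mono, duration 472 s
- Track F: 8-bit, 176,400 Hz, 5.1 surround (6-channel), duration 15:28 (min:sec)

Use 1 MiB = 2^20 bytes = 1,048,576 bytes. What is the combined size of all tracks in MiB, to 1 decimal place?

Track A: 2 h 27 min 3 s = 8,823 s; 96,000 × 8,823 × 2 × 8 = 13,552,128,000 bytes.
Track B: 352,800 × 167 × 1 × 6 = 353,505,600 bytes.
Track C: 18 min = 1,080 s; 88,200 × 1,080 × 3 × 1 = 285,768,000 bytes.
Track D: 42 min = 2,520 s; 96,000 × 2,520 × 1 × 8 = 1,935,360,000 bytes.
Track E: 176,400 × 472 × 3 × 1 = 249,782,400 bytes.
Track F: 15:28 (min:sec) = 928 s; 176,400 × 928 × 1 × 6 = 982,195,200 bytes.
Total = 17,358,739,200 bytes = 16554.6 MiB.

16554.6 MiB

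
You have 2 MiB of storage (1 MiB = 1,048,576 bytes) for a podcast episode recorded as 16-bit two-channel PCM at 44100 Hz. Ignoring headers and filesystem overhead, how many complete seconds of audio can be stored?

Uncompressed byte rate = 44,100 × 2 × 2 = 176,400 bytes/s.
Capacity = 2 × 1,048,576 = 2,097,152 bytes.
2,097,152 / 176,400 ≈ 11.89 s → 11 seconds.

11 seconds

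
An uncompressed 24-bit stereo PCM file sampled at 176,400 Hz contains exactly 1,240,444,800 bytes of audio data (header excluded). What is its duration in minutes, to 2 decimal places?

19.53 minutes

Byte rate = 176,400 × 3 × 2 = 1,058,400 bytes/s.
Duration = 1,240,444,800 / 1,058,400 = 1,172 s.
1,172 s / 60 = 19.53 minutes.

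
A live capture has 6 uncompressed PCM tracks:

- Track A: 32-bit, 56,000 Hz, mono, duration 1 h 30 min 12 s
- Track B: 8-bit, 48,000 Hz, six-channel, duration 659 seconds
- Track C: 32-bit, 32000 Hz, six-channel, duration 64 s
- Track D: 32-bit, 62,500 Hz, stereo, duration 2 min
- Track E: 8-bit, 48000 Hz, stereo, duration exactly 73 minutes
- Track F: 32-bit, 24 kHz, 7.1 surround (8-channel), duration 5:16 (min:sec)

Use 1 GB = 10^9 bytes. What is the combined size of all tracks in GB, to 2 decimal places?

Track A: 1 h 30 min 12 s = 5,412 s; 56,000 × 5,412 × 4 × 1 = 1,212,288,000 bytes.
Track B: 48,000 × 659 × 1 × 6 = 189,792,000 bytes.
Track C: 32,000 × 64 × 4 × 6 = 49,152,000 bytes.
Track D: 2 min = 120 s; 62,500 × 120 × 4 × 2 = 60,000,000 bytes.
Track E: exactly 73 minutes = 4,380 s; 48,000 × 4,380 × 1 × 2 = 420,480,000 bytes.
Track F: 5:16 (min:sec) = 316 s; 24,000 × 316 × 4 × 8 = 242,688,000 bytes.
Total = 2,174,400,000 bytes = 2.17 GB.

2.17 GB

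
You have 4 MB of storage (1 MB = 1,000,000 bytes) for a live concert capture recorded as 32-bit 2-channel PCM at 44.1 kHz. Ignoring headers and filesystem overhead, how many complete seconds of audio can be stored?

Uncompressed byte rate = 44,100 × 4 × 2 = 352,800 bytes/s.
Capacity = 4 × 1,000,000 = 4,000,000 bytes.
4,000,000 / 352,800 ≈ 11.34 s → 11 seconds.

11 seconds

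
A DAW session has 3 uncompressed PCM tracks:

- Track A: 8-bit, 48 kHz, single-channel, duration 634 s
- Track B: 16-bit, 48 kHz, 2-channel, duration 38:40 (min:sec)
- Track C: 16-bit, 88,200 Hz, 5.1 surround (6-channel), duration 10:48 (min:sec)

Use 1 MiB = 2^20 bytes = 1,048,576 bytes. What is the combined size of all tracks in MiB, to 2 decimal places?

1107.90 MiB

Track A: 48,000 × 634 × 1 × 1 = 30,432,000 bytes.
Track B: 38:40 (min:sec) = 2,320 s; 48,000 × 2,320 × 2 × 2 = 445,440,000 bytes.
Track C: 10:48 (min:sec) = 648 s; 88,200 × 648 × 2 × 6 = 685,843,200 bytes.
Total = 1,161,715,200 bytes = 1107.90 MiB.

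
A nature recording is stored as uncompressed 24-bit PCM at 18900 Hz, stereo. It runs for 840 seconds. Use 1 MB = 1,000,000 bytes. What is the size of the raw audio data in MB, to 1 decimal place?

Bytes = 18,900 samples/s × 840 s × 3 bytes/sample × 2 ch = 95,256,000 bytes.
95,256,000 / 1,000,000 = 95.3 MB.

95.3 MB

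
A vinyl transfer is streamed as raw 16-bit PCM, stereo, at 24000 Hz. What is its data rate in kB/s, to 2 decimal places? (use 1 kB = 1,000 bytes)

96.00 kB/s

Bit rate = 24,000 × 16 × 2 = 768,000 bits/s.
768,000 / 8 = 96,000 B/s = 96.00 kB/s.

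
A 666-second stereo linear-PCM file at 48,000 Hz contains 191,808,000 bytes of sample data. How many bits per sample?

24 bits

Bytes per sample = 191,808,000 / (48,000 × 666 × 2) = 191,808,000 / 63,936,000 = 3.
Bit depth = 3 × 8 = 24 bits.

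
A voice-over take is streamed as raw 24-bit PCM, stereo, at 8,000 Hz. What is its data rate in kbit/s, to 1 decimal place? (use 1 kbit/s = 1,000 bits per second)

384.0 kbit/s

Bit rate = 8,000 × 24 × 2 = 384,000 bits/s.
= 384.0 kbit/s.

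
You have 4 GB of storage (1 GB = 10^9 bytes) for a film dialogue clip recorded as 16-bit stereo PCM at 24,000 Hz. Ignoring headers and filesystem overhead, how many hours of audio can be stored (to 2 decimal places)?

Uncompressed byte rate = 24,000 × 2 × 2 = 96,000 bytes/s.
Capacity = 4 × 1,000,000,000 = 4,000,000,000 bytes.
4,000,000,000 / 96,000 ≈ 41666.67 s → 11.57 hours.

11.57 hours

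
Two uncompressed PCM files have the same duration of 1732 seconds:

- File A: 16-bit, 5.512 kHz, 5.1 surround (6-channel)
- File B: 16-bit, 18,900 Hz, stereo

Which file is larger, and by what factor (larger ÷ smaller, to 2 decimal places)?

File B, by a factor of 1.14

File A: 5,512 × 2 × 6 = 66,144 bytes/s.
File B: 18,900 × 2 × 2 = 75,600 bytes/s.
File B is larger; ratio = 130,939,200 / 114,561,408 = 1.14.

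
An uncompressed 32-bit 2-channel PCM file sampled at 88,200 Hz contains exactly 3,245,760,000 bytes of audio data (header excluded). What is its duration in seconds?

4,600 seconds

Byte rate = 88,200 × 4 × 2 = 705,600 bytes/s.
Duration = 3,245,760,000 / 705,600 = 4,600 s.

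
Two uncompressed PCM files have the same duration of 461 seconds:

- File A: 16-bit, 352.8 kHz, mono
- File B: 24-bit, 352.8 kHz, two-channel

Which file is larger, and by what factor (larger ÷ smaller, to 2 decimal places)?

File B, by a factor of 3.00

File A: 352,800 × 2 × 1 = 705,600 bytes/s.
File B: 352,800 × 3 × 2 = 2,116,800 bytes/s.
File B is larger; ratio = 975,844,800 / 325,281,600 = 3.00.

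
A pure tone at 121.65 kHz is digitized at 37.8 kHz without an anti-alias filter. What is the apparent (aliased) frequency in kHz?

8.25 kHz

Nyquist = 37,800/2 = 18,900 Hz; 121,650 Hz exceeds it.
Alias = |121,650 − 3×37,800| = |121,650 − 113,400| = 8,250 Hz = 8.25 kHz.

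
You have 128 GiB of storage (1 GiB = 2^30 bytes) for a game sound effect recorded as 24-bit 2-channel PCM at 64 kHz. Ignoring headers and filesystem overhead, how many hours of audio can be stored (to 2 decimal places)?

99.42 hours

Uncompressed byte rate = 64,000 × 3 × 2 = 384,000 bytes/s.
Capacity = 128 × 1,073,741,824 = 137,438,953,472 bytes.
137,438,953,472 / 384,000 ≈ 357913.94 s → 99.42 hours.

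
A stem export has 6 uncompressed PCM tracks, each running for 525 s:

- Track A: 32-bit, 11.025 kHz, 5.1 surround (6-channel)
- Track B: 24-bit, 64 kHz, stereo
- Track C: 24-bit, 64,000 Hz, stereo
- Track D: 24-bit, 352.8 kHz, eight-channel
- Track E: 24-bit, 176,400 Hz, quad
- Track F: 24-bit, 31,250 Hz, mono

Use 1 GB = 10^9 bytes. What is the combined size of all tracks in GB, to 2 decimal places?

Track A: 11,025 × 525 × 4 × 6 = 138,915,000 bytes.
Track B: 64,000 × 525 × 3 × 2 = 201,600,000 bytes.
Track C: 64,000 × 525 × 3 × 2 = 201,600,000 bytes.
Track D: 352,800 × 525 × 3 × 8 = 4,445,280,000 bytes.
Track E: 176,400 × 525 × 3 × 4 = 1,111,320,000 bytes.
Track F: 31,250 × 525 × 3 × 1 = 49,218,750 bytes.
Total = 6,147,933,750 bytes = 6.15 GB.

6.15 GB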